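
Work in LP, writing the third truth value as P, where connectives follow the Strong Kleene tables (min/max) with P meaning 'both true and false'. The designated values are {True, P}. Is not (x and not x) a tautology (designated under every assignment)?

Every assignment of x over {True, P, False} gives a value in {True, P}.
In particular, with x=P: not (x and not x) = P.

Yes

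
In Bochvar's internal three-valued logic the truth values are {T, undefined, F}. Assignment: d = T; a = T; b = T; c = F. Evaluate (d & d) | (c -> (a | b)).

d & d = T & T = T
a | b = T | T = T
c -> (a | b) = F -> T = T
(d & d) | (c -> (a | b)) = T | T = T

T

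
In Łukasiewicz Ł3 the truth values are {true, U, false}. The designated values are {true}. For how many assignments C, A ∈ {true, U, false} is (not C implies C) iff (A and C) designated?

Designated under: (C=true, A=true); (C=false, A=true); (C=false, A=U); (C=false, A=false).

4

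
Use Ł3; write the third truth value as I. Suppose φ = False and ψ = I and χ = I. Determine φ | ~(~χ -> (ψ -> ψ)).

~χ = ~I = I
ψ -> ψ = I -> I = True  [min(1, 1−½+½)]
~χ -> (ψ -> ψ) = I -> True = True
~(~χ -> (ψ -> ψ)) = ~True = False
φ | ~(~χ -> (ψ -> ψ)) = False | False = False

False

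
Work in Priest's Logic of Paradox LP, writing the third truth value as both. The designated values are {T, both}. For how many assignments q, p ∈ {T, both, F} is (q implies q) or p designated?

Of the 9 assignments, 9 give a value in {T, both}.

9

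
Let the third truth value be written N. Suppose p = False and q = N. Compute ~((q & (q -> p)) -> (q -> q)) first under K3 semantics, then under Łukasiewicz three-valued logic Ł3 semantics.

In K3: q -> p = N -> False = N  [~N | False]
q & (q -> p) = N & N = N
q -> q = N -> N = N
(q & (q -> p)) -> (q -> q) = N -> N = N
~((q & (q -> p)) -> (q -> q)) = ~N = N
In Łukasiewicz three-valued logic Ł3: q -> p = N -> False = N  [min(1, 1−½+0)]
q & (q -> p) = N & N = N
q -> q = N -> N = True
(q & (q -> p)) -> (q -> q) = N -> True = True
~((q & (q -> p)) -> (q -> q)) = ~True = False
They differ because K3 and Łukasiewicz three-valued logic Ł3 treat N differently under implication.

N; False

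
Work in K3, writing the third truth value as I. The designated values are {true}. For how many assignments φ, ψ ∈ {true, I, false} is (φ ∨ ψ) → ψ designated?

4

Designated under: (φ=true, ψ=true); (φ=I, ψ=true); (φ=false, ψ=true); (φ=false, ψ=false).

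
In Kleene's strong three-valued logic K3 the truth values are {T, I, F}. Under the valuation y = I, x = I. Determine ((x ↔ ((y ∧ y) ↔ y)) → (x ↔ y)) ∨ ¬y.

y ∧ y = I ∧ I = I
(y ∧ y) ↔ y = I ↔ I = I
x ↔ ((y ∧ y) ↔ y) = I ↔ I = I
x ↔ y = I ↔ I = I
(x ↔ ((y ∧ y) ↔ y)) → (x ↔ y) = I → I = I
¬y = ¬I = I
((x ↔ ((y ∧ y) ↔ y)) → (x ↔ y)) ∨ ¬y = I ∨ I = I

I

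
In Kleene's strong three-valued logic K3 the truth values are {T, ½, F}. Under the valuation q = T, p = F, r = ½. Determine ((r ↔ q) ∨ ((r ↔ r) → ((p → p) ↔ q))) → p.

F

r ↔ q = ½ ↔ T = ½
r ↔ r = ½ ↔ ½ = ½
p → p = F → F = T
(p → p) ↔ q = T ↔ T = T
(r ↔ r) → ((p → p) ↔ q) = ½ → T = T  [¬½ ∨ T]
(r ↔ q) ∨ ((r ↔ r) → ((p → p) ↔ q)) = ½ ∨ T = T
((r ↔ q) ∨ ((r ↔ r) → ((p → p) ↔ q))) → p = T → F = F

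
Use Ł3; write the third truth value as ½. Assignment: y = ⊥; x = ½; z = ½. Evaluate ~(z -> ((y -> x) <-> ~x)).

⊥

y -> x = ⊥ -> ½ = ⊤  [min(1, 1−0+½)]
~x = ~½ = ½
(y -> x) <-> ~x = ⊤ <-> ½ = ½
z -> ((y -> x) <-> ~x) = ½ -> ½ = ⊤
~(z -> ((y -> x) <-> ~x)) = ~⊤ = ⊥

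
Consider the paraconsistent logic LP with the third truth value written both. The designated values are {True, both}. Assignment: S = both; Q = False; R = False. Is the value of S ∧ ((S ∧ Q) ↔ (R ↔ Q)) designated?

No

S ∧ Q = both ∧ False = False
R ↔ Q = False ↔ False = True
(S ∧ Q) ↔ (R ↔ Q) = False ↔ True = False
S ∧ ((S ∧ Q) ↔ (R ↔ Q)) = both ∧ False = False
False ∉ {True, both}.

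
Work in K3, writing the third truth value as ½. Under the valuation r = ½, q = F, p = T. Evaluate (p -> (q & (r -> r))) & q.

F

r -> r = ½ -> ½ = ½
q & (r -> r) = F & ½ = F
p -> (q & (r -> r)) = T -> F = F
(p -> (q & (r -> r))) & q = F & F = F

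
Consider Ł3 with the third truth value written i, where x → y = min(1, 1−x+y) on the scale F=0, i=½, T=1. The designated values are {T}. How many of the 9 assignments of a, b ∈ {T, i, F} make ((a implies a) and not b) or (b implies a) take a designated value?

Of the 9 assignments, 6 give a value in {T}.

6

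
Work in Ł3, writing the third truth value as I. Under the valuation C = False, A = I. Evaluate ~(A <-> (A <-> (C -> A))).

C -> A = False -> I = True  [min(1, 1−0+½)]
A <-> (C -> A) = I <-> True = I
A <-> (A <-> (C -> A)) = I <-> I = True
~(A <-> (A <-> (C -> A))) = ~True = False

False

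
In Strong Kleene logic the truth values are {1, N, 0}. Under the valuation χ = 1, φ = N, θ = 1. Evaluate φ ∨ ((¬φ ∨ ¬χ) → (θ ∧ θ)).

1

¬φ = ¬N = N
¬χ = ¬1 = 0
¬φ ∨ ¬χ = N ∨ 0 = N
θ ∧ θ = 1 ∧ 1 = 1
(¬φ ∨ ¬χ) → (θ ∧ θ) = N → 1 = 1  [¬N ∨ 1]
φ ∨ ((¬φ ∨ ¬χ) → (θ ∧ θ)) = N ∨ 1 = 1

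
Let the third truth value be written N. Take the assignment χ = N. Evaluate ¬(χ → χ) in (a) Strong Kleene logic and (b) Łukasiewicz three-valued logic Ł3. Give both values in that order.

N; false

In Strong Kleene logic: χ → χ = N → N = N  [¬N ∨ N]
¬(χ → χ) = ¬N = N
In Łukasiewicz three-valued logic Ł3: χ → χ = N → N = true
¬(χ → χ) = ¬true = false
They differ because Strong Kleene logic and Łukasiewicz three-valued logic Ł3 treat N differently under implication.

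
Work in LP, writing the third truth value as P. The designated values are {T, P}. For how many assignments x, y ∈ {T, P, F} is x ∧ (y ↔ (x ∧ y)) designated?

6

Of the 9 assignments, 6 give a value in {T, P}.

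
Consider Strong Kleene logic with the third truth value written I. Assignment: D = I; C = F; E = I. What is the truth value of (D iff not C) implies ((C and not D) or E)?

I

not C = not F = T
D iff not C = I iff T = I
not D = not I = I
C and not D = F and I = F
(C and not D) or E = F or I = I
(D iff not C) implies ((C and not D) or E) = I implies I = I  [not I or I]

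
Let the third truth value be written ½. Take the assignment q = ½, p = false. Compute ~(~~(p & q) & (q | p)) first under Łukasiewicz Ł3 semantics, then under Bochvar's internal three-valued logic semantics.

In Łukasiewicz Ł3: p & q = false & ½ = false
~(p & q) = ~false = true
~~(p & q) = ~true = false
q | p = ½ | false = ½
~~(p & q) & (q | p) = false & ½ = false
~(~~(p & q) & (q | p)) = ~false = true
In Bochvar's internal three-valued logic: p & q = false & ½ = ½
~(p & q) = ~½ = ½
~~(p & q) = ~½ = ½
q | p = ½ | false = ½
~~(p & q) & (q | p) = ½ & ½ = ½
~(~~(p & q) & (q | p)) = ~½ = ½
They differ because Łukasiewicz Ł3 and Bochvar's internal three-valued logic treat ½ differently under the binary connectives.

true; ½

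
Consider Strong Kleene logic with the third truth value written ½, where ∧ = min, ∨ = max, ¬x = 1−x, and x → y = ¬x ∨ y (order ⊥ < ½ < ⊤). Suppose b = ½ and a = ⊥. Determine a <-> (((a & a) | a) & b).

⊤

a & a = ⊥ & ⊥ = ⊥
(a & a) | a = ⊥ | ⊥ = ⊥
((a & a) | a) & b = ⊥ & ½ = ⊥
a <-> (((a & a) | a) & b) = ⊥ <-> ⊥ = ⊤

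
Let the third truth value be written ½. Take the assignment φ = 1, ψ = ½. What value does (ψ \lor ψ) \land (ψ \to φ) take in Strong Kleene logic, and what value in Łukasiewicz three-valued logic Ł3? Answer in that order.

In Strong Kleene logic: ψ \lor ψ = ½ \lor ½ = ½
ψ \to φ = ½ \to 1 = 1
(ψ \lor ψ) \land (ψ \to φ) = ½ \land 1 = ½
In Łukasiewicz three-valued logic Ł3: ψ \lor ψ = ½ \lor ½ = ½
ψ \to φ = ½ \to 1 = 1  [min(1, 1−½+1)]
(ψ \lor ψ) \land (ψ \to φ) = ½ \land 1 = ½

½; ½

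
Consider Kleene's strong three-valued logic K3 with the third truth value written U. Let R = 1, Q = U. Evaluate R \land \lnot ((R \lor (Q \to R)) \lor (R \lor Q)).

Q \to R = U \to 1 = 1  [\lnot U \lor 1]
R \lor (Q \to R) = 1 \lor 1 = 1
R \lor Q = 1 \lor U = 1
(R \lor (Q \to R)) \lor (R \lor Q) = 1 \lor 1 = 1
\lnot ((R \lor (Q \to R)) \lor (R \lor Q)) = \lnot 1 = 0
R \land \lnot ((R \lor (Q \to R)) \lor (R \lor Q)) = 1 \land 0 = 0

0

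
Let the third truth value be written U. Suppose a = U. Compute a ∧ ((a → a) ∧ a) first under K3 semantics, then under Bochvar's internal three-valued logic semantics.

In K3: a → a = U → U = U
(a → a) ∧ a = U ∧ U = U
a ∧ ((a → a) ∧ a) = U ∧ U = U
In Bochvar's internal three-valued logic: a → a = U → U = U  [any arg is the third value ⇒ result is the third value]
(a → a) ∧ a = U ∧ U = U
a ∧ ((a → a) ∧ a) = U ∧ U = U

U; U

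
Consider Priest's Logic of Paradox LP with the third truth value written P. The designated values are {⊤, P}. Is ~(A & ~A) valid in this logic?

Yes

Every assignment of A over {⊤, P, ⊥} gives a value in {⊤, P}.
In particular, with A=P: ~(A & ~A) = P.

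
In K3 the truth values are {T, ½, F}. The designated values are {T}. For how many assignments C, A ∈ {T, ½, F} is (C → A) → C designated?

Designated under: (C=T, A=T); (C=T, A=½); (C=T, A=F).

3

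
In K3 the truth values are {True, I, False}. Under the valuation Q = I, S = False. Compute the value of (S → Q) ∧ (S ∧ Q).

False

S → Q = False → I = True  [¬False ∨ I]
S ∧ Q = False ∧ I = False
(S → Q) ∧ (S ∧ Q) = True ∧ False = False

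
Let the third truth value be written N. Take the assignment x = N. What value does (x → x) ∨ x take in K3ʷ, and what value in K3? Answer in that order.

In K3ʷ: x → x = N → N = N  [any arg is the third value ⇒ result is the third value]
(x → x) ∨ x = N ∨ N = N
In K3: x → x = N → N = N
(x → x) ∨ x = N ∨ N = N

N; N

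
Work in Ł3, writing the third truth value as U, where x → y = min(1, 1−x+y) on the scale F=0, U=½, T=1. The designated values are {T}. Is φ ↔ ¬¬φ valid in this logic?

Every assignment of φ over {T, U, F} gives a value in {T}.
In particular, with φ=U: φ ↔ ¬¬φ = T.

Yes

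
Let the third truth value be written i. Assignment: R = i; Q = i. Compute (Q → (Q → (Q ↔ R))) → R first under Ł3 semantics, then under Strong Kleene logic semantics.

In Ł3: Q ↔ R = i ↔ i = True
Q → (Q ↔ R) = i → True = True
Q → (Q → (Q ↔ R)) = i → True = True
(Q → (Q → (Q ↔ R))) → R = True → i = i
In Strong Kleene logic: Q ↔ R = i ↔ i = i
Q → (Q ↔ R) = i → i = i
Q → (Q → (Q ↔ R)) = i → i = i
(Q → (Q → (Q ↔ R))) → R = i → i = i

i; i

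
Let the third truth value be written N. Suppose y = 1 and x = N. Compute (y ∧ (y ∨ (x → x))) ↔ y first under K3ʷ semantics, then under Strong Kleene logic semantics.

In K3ʷ: x → x = N → N = N  [any arg is the third value ⇒ result is the third value]
y ∨ (x → x) = 1 ∨ N = N
y ∧ (y ∨ (x → x)) = 1 ∧ N = N
(y ∧ (y ∨ (x → x))) ↔ y = N ↔ 1 = N
In Strong Kleene logic: x → x = N → N = N
y ∨ (x → x) = 1 ∨ N = 1
y ∧ (y ∨ (x → x)) = 1 ∧ 1 = 1
(y ∧ (y ∨ (x → x))) ↔ y = 1 ↔ 1 = 1
They differ because K3ʷ and Strong Kleene logic treat N differently under the binary connectives.

N; 1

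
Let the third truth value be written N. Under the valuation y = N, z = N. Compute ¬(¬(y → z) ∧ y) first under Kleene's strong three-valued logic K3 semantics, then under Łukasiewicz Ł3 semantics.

In Kleene's strong three-valued logic K3: y → z = N → N = N  [¬N ∨ N]
¬(y → z) = ¬N = N
¬(y → z) ∧ y = N ∧ N = N
¬(¬(y → z) ∧ y) = ¬N = N
In Łukasiewicz Ł3: y → z = N → N = True  [min(1, 1−½+½)]
¬(y → z) = ¬True = False
¬(y → z) ∧ y = False ∧ N = False
¬(¬(y → z) ∧ y) = ¬False = True
They differ because Kleene's strong three-valued logic K3 and Łukasiewicz Ł3 treat N differently under implication.

N; True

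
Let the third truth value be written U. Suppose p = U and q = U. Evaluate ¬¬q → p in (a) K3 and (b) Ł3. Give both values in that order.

U; 1

In K3: ¬q = ¬U = U
¬¬q = ¬U = U
¬¬q → p = U → U = U
In Ł3: ¬q = ¬U = U
¬¬q = ¬U = U
¬¬q → p = U → U = 1  [min(1, 1−½+½)]
They differ because K3 and Ł3 treat U differently under implication.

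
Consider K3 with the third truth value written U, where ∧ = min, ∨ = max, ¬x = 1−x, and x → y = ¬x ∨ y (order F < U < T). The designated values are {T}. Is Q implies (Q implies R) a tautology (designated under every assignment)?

Countermodel: Q=T, R=U gives U, which is not designated.

No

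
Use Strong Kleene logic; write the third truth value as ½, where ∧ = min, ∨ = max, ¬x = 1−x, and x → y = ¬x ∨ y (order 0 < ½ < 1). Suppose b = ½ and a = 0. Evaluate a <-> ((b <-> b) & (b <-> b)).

b <-> b = ½ <-> ½ = ½
b <-> b = ½ <-> ½ = ½
(b <-> b) & (b <-> b) = ½ & ½ = ½
a <-> ((b <-> b) & (b <-> b)) = 0 <-> ½ = ½

½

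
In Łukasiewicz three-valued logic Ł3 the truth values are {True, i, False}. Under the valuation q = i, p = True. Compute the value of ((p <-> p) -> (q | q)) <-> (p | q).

p <-> p = True <-> True = True
q | q = i | i = i
(p <-> p) -> (q | q) = True -> i = i  [min(1, 1−1+½)]
p | q = True | i = True
((p <-> p) -> (q | q)) <-> (p | q) = i <-> True = i

i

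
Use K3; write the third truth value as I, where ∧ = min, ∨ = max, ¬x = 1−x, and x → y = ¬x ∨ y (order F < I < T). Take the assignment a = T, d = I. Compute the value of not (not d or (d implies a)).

not d = not I = I
d implies a = I implies T = T  [not I or T]
not d or (d implies a) = I or T = T
not (not d or (d implies a)) = not T = F

F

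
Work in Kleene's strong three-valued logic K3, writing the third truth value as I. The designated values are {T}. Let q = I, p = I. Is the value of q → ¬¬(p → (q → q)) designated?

q → q = I → I = I  [¬I ∨ I]
p → (q → q) = I → I = I
¬(p → (q → q)) = ¬I = I
¬¬(p → (q → q)) = ¬I = I
q → ¬¬(p → (q → q)) = I → I = I
I ∉ {T}.

No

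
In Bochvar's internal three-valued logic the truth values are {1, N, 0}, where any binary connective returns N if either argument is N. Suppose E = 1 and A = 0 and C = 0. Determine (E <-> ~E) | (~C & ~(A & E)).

1

~E = ~1 = 0
E <-> ~E = 1 <-> 0 = 0
~C = ~0 = 1
A & E = 0 & 1 = 0
~(A & E) = ~0 = 1
~C & ~(A & E) = 1 & 1 = 1
(E <-> ~E) | (~C & ~(A & E)) = 0 | 1 = 1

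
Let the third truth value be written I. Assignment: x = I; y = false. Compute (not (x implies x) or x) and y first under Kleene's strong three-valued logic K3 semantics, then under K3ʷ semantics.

In Kleene's strong three-valued logic K3: x implies x = I implies I = I
not (x implies x) = not I = I
not (x implies x) or x = I or I = I
(not (x implies x) or x) and y = I and false = false
In K3ʷ: x implies x = I implies I = I  [any arg is the third value ⇒ result is the third value]
not (x implies x) = not I = I
not (x implies x) or x = I or I = I
(not (x implies x) or x) and y = I and false = I
They differ because Kleene's strong three-valued logic K3 and K3ʷ treat I differently under the binary connectives.

false; I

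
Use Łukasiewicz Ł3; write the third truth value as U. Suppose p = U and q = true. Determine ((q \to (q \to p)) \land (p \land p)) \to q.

q \to p = true \to U = U
q \to (q \to p) = true \to U = U
p \land p = U \land U = U
(q \to (q \to p)) \land (p \land p) = U \land U = U
((q \to (q \to p)) \land (p \land p)) \to q = U \to true = true

true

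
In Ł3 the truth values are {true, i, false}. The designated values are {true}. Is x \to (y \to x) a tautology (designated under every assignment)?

Every assignment of x, y over {true, i, false} gives a value in {true}.
In particular, with x=i, y=i: x \to (y \to x) = true.

Yes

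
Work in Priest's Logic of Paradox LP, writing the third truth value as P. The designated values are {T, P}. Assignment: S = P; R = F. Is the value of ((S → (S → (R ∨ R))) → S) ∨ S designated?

Yes

R ∨ R = F ∨ F = F
S → (R ∨ R) = P → F = P  [¬P ∨ F]
S → (S → (R ∨ R)) = P → P = P
(S → (S → (R ∨ R))) → S = P → P = P
((S → (S → (R ∨ R))) → S) ∨ S = P ∨ P = P
P ∈ {T, P}.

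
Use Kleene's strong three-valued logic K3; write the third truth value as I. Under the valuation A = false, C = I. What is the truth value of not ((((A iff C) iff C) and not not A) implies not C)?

false

A iff C = false iff I = I
(A iff C) iff C = I iff I = I
not A = not false = true
not not A = not true = false
((A iff C) iff C) and not not A = I and false = false
not C = not I = I
(((A iff C) iff C) and not not A) implies not C = false implies I = true  [not false or I]
not ((((A iff C) iff C) and not not A) implies not C) = not true = false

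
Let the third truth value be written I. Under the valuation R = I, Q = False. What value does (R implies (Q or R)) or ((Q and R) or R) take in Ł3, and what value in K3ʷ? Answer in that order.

True; I

In Ł3: Q or R = False or I = I
R implies (Q or R) = I implies I = True  [min(1, 1−½+½)]
Q and R = False and I = False
(Q and R) or R = False or I = I
(R implies (Q or R)) or ((Q and R) or R) = True or I = True
In K3ʷ: Q or R = False or I = I
R implies (Q or R) = I implies I = I
Q and R = False and I = I
(Q and R) or R = I or I = I
(R implies (Q or R)) or ((Q and R) or R) = I or I = I
They differ because Ł3 and K3ʷ treat I differently under the binary connectives.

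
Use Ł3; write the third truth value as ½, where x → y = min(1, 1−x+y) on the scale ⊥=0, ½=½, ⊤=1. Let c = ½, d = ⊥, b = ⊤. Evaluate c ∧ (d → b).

d → b = ⊥ → ⊤ = ⊤
c ∧ (d → b) = ½ ∧ ⊤ = ½

½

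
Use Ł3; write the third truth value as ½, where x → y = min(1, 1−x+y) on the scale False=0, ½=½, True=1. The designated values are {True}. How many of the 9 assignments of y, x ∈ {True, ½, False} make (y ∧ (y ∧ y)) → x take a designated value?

6

Of the 9 assignments, 6 give a value in {True}.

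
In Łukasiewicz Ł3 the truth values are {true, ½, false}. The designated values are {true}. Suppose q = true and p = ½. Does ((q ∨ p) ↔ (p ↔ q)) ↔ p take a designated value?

Yes

q ∨ p = true ∨ ½ = true
p ↔ q = ½ ↔ true = ½  [1 − |½−1|]
(q ∨ p) ↔ (p ↔ q) = true ↔ ½ = ½
((q ∨ p) ↔ (p ↔ q)) ↔ p = ½ ↔ ½ = true
true ∈ {true}.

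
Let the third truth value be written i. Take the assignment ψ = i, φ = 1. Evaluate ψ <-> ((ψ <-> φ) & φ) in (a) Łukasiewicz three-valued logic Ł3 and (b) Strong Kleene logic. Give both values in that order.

1; i

In Łukasiewicz three-valued logic Ł3: ψ <-> φ = i <-> 1 = i  [1 − |½−1|]
(ψ <-> φ) & φ = i & 1 = i
ψ <-> ((ψ <-> φ) & φ) = i <-> i = 1
In Strong Kleene logic: ψ <-> φ = i <-> 1 = i
(ψ <-> φ) & φ = i & 1 = i
ψ <-> ((ψ <-> φ) & φ) = i <-> i = i
They differ because Łukasiewicz three-valued logic Ł3 and Strong Kleene logic treat i differently under implication.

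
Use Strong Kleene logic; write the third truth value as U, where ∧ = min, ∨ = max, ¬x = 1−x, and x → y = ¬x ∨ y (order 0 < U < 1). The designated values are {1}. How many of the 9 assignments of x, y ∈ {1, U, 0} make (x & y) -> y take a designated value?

Of the 9 assignments, 7 give a value in {1}.

7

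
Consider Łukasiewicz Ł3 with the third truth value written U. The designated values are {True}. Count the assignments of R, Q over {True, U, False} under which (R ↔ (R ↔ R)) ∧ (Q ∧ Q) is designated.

Designated under: (R=True, Q=True).

1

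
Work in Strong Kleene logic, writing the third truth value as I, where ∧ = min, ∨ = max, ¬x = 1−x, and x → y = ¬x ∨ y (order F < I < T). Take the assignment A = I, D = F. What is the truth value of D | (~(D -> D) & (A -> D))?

D -> D = F -> F = T
~(D -> D) = ~T = F
A -> D = I -> F = I  [~I | F]
~(D -> D) & (A -> D) = F & I = F
D | (~(D -> D) & (A -> D)) = F | F = F

F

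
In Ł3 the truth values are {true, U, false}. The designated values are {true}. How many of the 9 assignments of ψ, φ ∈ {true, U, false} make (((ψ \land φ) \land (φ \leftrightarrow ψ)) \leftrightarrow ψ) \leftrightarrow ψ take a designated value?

2

Designated under: (ψ=true, φ=true); (ψ=U, φ=false).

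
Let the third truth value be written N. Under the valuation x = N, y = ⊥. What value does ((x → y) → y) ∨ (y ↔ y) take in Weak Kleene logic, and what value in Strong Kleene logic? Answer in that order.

N; ⊤

In Weak Kleene logic: x → y = N → ⊥ = N
(x → y) → y = N → ⊥ = N
y ↔ y = ⊥ ↔ ⊥ = ⊤
((x → y) → y) ∨ (y ↔ y) = N ∨ ⊤ = N
In Strong Kleene logic: x → y = N → ⊥ = N
(x → y) → y = N → ⊥ = N
y ↔ y = ⊥ ↔ ⊥ = ⊤
((x → y) → y) ∨ (y ↔ y) = N ∨ ⊤ = ⊤
They differ because Weak Kleene logic and Strong Kleene logic treat N differently under the binary connectives.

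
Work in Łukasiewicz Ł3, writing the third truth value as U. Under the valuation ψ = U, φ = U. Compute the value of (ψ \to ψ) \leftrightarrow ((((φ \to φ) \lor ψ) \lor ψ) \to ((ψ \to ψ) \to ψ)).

U

ψ \to ψ = U \to U = True
φ \to φ = U \to U = True
(φ \to φ) \lor ψ = True \lor U = True
((φ \to φ) \lor ψ) \lor ψ = True \lor U = True
ψ \to ψ = U \to U = True
(ψ \to ψ) \to ψ = True \to U = U
(((φ \to φ) \lor ψ) \lor ψ) \to ((ψ \to ψ) \to ψ) = True \to U = U
(ψ \to ψ) \leftrightarrow ((((φ \to φ) \lor ψ) \lor ψ) \to ((ψ \to ψ) \to ψ)) = True \leftrightarrow U = U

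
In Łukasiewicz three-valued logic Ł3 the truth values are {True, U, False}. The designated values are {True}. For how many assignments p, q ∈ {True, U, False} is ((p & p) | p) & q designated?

1

Designated under: (p=True, q=True).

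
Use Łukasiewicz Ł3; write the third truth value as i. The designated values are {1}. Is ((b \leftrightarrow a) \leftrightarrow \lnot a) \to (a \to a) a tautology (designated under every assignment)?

Every assignment of b, a over {1, i, 0} gives a value in {1}.
In particular, with b=i, a=i: ((b \leftrightarrow a) \leftrightarrow \lnot a) \to (a \to a) = 1.

Yes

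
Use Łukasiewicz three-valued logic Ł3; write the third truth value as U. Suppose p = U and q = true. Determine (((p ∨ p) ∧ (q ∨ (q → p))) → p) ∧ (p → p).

true

p ∨ p = U ∨ U = U
q → p = true → U = U  [min(1, 1−1+½)]
q ∨ (q → p) = true ∨ U = true
(p ∨ p) ∧ (q ∨ (q → p)) = U ∧ true = U
((p ∨ p) ∧ (q ∨ (q → p))) → p = U → U = true
p → p = U → U = true
(((p ∨ p) ∧ (q ∨ (q → p))) → p) ∧ (p → p) = true ∧ true = true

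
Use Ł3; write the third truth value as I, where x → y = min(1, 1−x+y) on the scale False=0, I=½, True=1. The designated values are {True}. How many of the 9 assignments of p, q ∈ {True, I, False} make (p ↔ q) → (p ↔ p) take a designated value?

9

Of the 9 assignments, 9 give a value in {True}.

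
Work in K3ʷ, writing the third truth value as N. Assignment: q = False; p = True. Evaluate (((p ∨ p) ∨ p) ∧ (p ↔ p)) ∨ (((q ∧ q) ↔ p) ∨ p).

True

p ∨ p = True ∨ True = True
(p ∨ p) ∨ p = True ∨ True = True
p ↔ p = True ↔ True = True
((p ∨ p) ∨ p) ∧ (p ↔ p) = True ∧ True = True
q ∧ q = False ∧ False = False
(q ∧ q) ↔ p = False ↔ True = False
((q ∧ q) ↔ p) ∨ p = False ∨ True = True
(((p ∨ p) ∨ p) ∧ (p ↔ p)) ∨ (((q ∧ q) ↔ p) ∨ p) = True ∨ True = True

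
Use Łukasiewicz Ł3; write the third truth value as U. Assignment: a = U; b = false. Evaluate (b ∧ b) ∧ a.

b ∧ b = false ∧ false = false
(b ∧ b) ∧ a = false ∧ U = false

false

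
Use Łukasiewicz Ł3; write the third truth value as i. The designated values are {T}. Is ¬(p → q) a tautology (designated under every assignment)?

No

Countermodel: p=T, q=T gives F, which is not designated.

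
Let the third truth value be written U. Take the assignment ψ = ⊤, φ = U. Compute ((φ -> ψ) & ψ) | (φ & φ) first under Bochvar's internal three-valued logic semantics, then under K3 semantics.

In Bochvar's internal three-valued logic: φ -> ψ = U -> ⊤ = U
(φ -> ψ) & ψ = U & ⊤ = U
φ & φ = U & U = U
((φ -> ψ) & ψ) | (φ & φ) = U | U = U
In K3: φ -> ψ = U -> ⊤ = ⊤  [~U | ⊤]
(φ -> ψ) & ψ = ⊤ & ⊤ = ⊤
φ & φ = U & U = U
((φ -> ψ) & ψ) | (φ & φ) = ⊤ | U = ⊤
They differ because Bochvar's internal three-valued logic and K3 treat U differently under the binary connectives.

U; ⊤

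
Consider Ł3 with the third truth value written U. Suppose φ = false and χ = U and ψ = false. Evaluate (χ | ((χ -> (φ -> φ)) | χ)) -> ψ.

false

φ -> φ = false -> false = true
χ -> (φ -> φ) = U -> true = true
(χ -> (φ -> φ)) | χ = true | U = true
χ | ((χ -> (φ -> φ)) | χ) = U | true = true
(χ | ((χ -> (φ -> φ)) | χ)) -> ψ = true -> false = false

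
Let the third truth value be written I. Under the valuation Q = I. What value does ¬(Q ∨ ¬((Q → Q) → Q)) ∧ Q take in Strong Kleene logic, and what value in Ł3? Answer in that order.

I; I

In Strong Kleene logic: Q → Q = I → I = I
(Q → Q) → Q = I → I = I
¬((Q → Q) → Q) = ¬I = I
Q ∨ ¬((Q → Q) → Q) = I ∨ I = I
¬(Q ∨ ¬((Q → Q) → Q)) = ¬I = I
¬(Q ∨ ¬((Q → Q) → Q)) ∧ Q = I ∧ I = I
In Ł3: Q → Q = I → I = True  [min(1, 1−½+½)]
(Q → Q) → Q = True → I = I
¬((Q → Q) → Q) = ¬I = I
Q ∨ ¬((Q → Q) → Q) = I ∨ I = I
¬(Q ∨ ¬((Q → Q) → Q)) = ¬I = I
¬(Q ∨ ¬((Q → Q) → Q)) ∧ Q = I ∧ I = I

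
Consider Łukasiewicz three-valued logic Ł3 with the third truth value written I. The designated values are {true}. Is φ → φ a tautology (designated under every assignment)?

Every assignment of φ over {true, I, false} gives a value in {true}.
In particular, with φ=I: φ → φ = true.

Yes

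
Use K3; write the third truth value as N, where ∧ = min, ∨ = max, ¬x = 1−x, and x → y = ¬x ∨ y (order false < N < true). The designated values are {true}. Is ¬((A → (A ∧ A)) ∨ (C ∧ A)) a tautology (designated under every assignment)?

Countermodel: A=true, C=true gives false, which is not designated.

No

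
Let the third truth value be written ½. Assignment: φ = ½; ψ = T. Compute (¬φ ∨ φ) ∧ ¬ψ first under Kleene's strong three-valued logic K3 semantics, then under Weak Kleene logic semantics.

In Kleene's strong three-valued logic K3: ¬φ = ¬½ = ½
¬φ ∨ φ = ½ ∨ ½ = ½
¬ψ = ¬T = F
(¬φ ∨ φ) ∧ ¬ψ = ½ ∧ F = F
In Weak Kleene logic: ¬φ = ¬½ = ½
¬φ ∨ φ = ½ ∨ ½ = ½
¬ψ = ¬T = F
(¬φ ∨ φ) ∧ ¬ψ = ½ ∧ F = ½
They differ because Kleene's strong three-valued logic K3 and Weak Kleene logic treat ½ differently under the binary connectives.

F; ½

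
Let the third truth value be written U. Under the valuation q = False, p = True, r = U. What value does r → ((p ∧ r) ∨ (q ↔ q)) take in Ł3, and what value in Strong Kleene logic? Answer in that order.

In Ł3: p ∧ r = True ∧ U = U
q ↔ q = False ↔ False = True
(p ∧ r) ∨ (q ↔ q) = U ∨ True = True
r → ((p ∧ r) ∨ (q ↔ q)) = U → True = True  [min(1, 1−½+1)]
In Strong Kleene logic: p ∧ r = True ∧ U = U
q ↔ q = False ↔ False = True
(p ∧ r) ∨ (q ↔ q) = U ∨ True = True
r → ((p ∧ r) ∨ (q ↔ q)) = U → True = True

True; True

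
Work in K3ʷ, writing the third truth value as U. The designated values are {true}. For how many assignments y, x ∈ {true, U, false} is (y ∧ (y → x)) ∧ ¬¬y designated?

1

Designated under: (y=true, x=true).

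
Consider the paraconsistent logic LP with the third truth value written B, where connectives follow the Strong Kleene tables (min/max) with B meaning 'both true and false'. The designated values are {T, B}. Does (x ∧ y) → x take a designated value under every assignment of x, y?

Yes

Every assignment of x, y over {T, B, F} gives a value in {T, B}.
In particular, with x=B, y=B: (x ∧ y) → x = B.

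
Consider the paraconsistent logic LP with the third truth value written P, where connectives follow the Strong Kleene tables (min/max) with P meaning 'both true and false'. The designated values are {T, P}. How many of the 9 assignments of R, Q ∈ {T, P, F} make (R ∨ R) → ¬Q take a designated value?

8

Of the 9 assignments, 8 give a value in {T, P}.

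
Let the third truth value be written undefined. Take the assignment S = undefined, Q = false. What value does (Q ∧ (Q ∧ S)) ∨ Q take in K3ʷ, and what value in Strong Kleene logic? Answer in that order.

In K3ʷ: Q ∧ S = false ∧ undefined = undefined
Q ∧ (Q ∧ S) = false ∧ undefined = undefined
(Q ∧ (Q ∧ S)) ∨ Q = undefined ∨ false = undefined
In Strong Kleene logic: Q ∧ S = false ∧ undefined = false
Q ∧ (Q ∧ S) = false ∧ false = false
(Q ∧ (Q ∧ S)) ∨ Q = false ∨ false = false
They differ because K3ʷ and Strong Kleene logic treat undefined differently under the binary connectives.

undefined; false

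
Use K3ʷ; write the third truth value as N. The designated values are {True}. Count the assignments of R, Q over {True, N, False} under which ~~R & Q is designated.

1

Designated under: (R=True, Q=True).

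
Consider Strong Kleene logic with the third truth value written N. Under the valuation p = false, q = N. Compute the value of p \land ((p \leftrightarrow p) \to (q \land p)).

p \leftrightarrow p = false \leftrightarrow false = true
q \land p = N \land false = false
(p \leftrightarrow p) \to (q \land p) = true \to false = false
p \land ((p \leftrightarrow p) \to (q \land p)) = false \land false = false

false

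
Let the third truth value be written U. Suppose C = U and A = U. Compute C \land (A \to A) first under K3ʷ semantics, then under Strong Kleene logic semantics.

U; U

In K3ʷ: A \to A = U \to U = U  [any arg is the third value ⇒ result is the third value]
C \land (A \to A) = U \land U = U
In Strong Kleene logic: A \to A = U \to U = U  [\lnot U \lor U]
C \land (A \to A) = U \land U = U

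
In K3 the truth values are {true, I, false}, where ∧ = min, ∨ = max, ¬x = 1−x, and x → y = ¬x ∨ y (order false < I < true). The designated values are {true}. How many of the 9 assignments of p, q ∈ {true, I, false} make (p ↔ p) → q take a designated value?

3

Designated under: (p=true, q=true); (p=I, q=true); (p=false, q=true).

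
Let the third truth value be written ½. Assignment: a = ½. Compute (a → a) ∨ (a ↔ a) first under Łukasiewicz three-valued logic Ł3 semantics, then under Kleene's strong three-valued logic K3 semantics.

T; ½

In Łukasiewicz three-valued logic Ł3: a → a = ½ → ½ = T  [min(1, 1−½+½)]
a ↔ a = ½ ↔ ½ = T
(a → a) ∨ (a ↔ a) = T ∨ T = T
In Kleene's strong three-valued logic K3: a → a = ½ → ½ = ½
a ↔ a = ½ ↔ ½ = ½
(a → a) ∨ (a ↔ a) = ½ ∨ ½ = ½
They differ because Łukasiewicz three-valued logic Ł3 and Kleene's strong three-valued logic K3 treat ½ differently under implication.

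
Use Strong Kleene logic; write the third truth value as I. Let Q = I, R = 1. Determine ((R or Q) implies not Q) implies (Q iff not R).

I

R or Q = 1 or I = 1
not Q = not I = I
(R or Q) implies not Q = 1 implies I = I
not R = not 1 = 0
Q iff not R = I iff 0 = I
((R or Q) implies not Q) implies (Q iff not R) = I implies I = I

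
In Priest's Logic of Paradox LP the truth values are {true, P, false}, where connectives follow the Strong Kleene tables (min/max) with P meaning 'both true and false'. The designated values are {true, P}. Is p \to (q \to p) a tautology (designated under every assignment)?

Yes

Every assignment of p, q over {true, P, false} gives a value in {true, P}.
In particular, with p=P, q=P: p \to (q \to p) = P.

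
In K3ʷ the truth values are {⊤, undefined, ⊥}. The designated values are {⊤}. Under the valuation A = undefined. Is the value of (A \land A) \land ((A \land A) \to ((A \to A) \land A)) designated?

A \land A = undefined \land undefined = undefined
A \land A = undefined \land undefined = undefined
A \to A = undefined \to undefined = undefined  [any arg is the third value ⇒ result is the third value]
(A \to A) \land A = undefined \land undefined = undefined
(A \land A) \to ((A \to A) \land A) = undefined \to undefined = undefined
(A \land A) \land ((A \land A) \to ((A \to A) \land A)) = undefined \land undefined = undefined
undefined ∉ {⊤}.

No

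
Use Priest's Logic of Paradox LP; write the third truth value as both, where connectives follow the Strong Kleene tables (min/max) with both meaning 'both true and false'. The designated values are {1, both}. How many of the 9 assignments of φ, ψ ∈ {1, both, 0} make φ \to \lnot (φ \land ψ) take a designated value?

Of the 9 assignments, 8 give a value in {1, both}.

8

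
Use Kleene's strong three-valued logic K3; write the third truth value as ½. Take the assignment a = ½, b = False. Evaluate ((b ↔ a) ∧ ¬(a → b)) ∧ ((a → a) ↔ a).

b ↔ a = False ↔ ½ = ½
a → b = ½ → False = ½  [¬½ ∨ False]
¬(a → b) = ¬½ = ½
(b ↔ a) ∧ ¬(a → b) = ½ ∧ ½ = ½
a → a = ½ → ½ = ½
(a → a) ↔ a = ½ ↔ ½ = ½
((b ↔ a) ∧ ¬(a → b)) ∧ ((a → a) ↔ a) = ½ ∧ ½ = ½

½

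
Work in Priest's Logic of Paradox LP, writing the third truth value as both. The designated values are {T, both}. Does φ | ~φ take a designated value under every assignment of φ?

Yes

Every assignment of φ over {T, both, F} gives a value in {T, both}.
In particular, with φ=both: φ | ~φ = both.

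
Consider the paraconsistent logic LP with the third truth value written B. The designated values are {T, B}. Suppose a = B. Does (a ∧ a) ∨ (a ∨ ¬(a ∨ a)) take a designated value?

Yes

a ∧ a = B ∧ B = B
a ∨ a = B ∨ B = B
¬(a ∨ a) = ¬B = B
a ∨ ¬(a ∨ a) = B ∨ B = B
(a ∧ a) ∨ (a ∨ ¬(a ∨ a)) = B ∨ B = B
B ∈ {T, B}.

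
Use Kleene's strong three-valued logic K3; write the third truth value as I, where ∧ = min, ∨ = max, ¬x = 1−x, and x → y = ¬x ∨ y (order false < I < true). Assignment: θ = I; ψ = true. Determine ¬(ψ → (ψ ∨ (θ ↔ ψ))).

false

θ ↔ ψ = I ↔ true = I
ψ ∨ (θ ↔ ψ) = true ∨ I = true
ψ → (ψ ∨ (θ ↔ ψ)) = true → true = true
¬(ψ → (ψ ∨ (θ ↔ ψ))) = ¬true = false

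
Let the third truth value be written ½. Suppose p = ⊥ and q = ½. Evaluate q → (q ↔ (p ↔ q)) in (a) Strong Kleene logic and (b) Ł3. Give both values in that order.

In Strong Kleene logic: p ↔ q = ⊥ ↔ ½ = ½
q ↔ (p ↔ q) = ½ ↔ ½ = ½
q → (q ↔ (p ↔ q)) = ½ → ½ = ½  [¬½ ∨ ½]
In Ł3: p ↔ q = ⊥ ↔ ½ = ½  [1 − |0−½|]
q ↔ (p ↔ q) = ½ ↔ ½ = ⊤
q → (q ↔ (p ↔ q)) = ½ → ⊤ = ⊤
They differ because Strong Kleene logic and Ł3 treat ½ differently under implication.

½; ⊤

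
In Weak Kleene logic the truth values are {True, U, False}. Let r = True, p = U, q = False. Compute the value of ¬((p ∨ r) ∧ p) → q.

p ∨ r = U ∨ True = U
(p ∨ r) ∧ p = U ∧ U = U
¬((p ∨ r) ∧ p) = ¬U = U
¬((p ∨ r) ∧ p) → q = U → False = U  [any arg is the third value ⇒ result is the third value]

U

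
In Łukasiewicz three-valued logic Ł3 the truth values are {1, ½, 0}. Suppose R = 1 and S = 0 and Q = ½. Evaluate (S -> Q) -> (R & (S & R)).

0

S -> Q = 0 -> ½ = 1  [min(1, 1−0+½)]
S & R = 0 & 1 = 0
R & (S & R) = 1 & 0 = 0
(S -> Q) -> (R & (S & R)) = 1 -> 0 = 0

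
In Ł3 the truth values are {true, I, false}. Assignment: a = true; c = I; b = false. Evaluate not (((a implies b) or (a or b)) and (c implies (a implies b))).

a implies b = true implies false = false
a or b = true or false = true
(a implies b) or (a or b) = false or true = true
a implies b = true implies false = false
c implies (a implies b) = I implies false = I  [min(1, 1−½+0)]
((a implies b) or (a or b)) and (c implies (a implies b)) = true and I = I
not (((a implies b) or (a or b)) and (c implies (a implies b))) = not I = I

I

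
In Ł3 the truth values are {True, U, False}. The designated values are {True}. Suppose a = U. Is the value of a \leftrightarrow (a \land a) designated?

a \land a = U \land U = U
a \leftrightarrow (a \land a) = U \leftrightarrow U = True  [1 − |½−½|]
True ∈ {True}.

Yes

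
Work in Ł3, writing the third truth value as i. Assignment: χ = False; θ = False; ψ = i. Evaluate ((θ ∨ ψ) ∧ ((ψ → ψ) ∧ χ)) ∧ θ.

False

θ ∨ ψ = False ∨ i = i
ψ → ψ = i → i = True  [min(1, 1−½+½)]
(ψ → ψ) ∧ χ = True ∧ False = False
(θ ∨ ψ) ∧ ((ψ → ψ) ∧ χ) = i ∧ False = False
((θ ∨ ψ) ∧ ((ψ → ψ) ∧ χ)) ∧ θ = False ∧ False = False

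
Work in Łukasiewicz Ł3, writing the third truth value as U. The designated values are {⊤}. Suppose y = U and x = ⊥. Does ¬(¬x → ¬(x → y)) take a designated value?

Yes

¬x = ¬⊥ = ⊤
x → y = ⊥ → U = ⊤  [min(1, 1−0+½)]
¬(x → y) = ¬⊤ = ⊥
¬x → ¬(x → y) = ⊤ → ⊥ = ⊥
¬(¬x → ¬(x → y)) = ¬⊥ = ⊤
⊤ ∈ {⊤}.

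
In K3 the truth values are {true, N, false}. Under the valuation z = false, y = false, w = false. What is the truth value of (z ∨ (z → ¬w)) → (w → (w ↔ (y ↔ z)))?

¬w = ¬false = true
z → ¬w = false → true = true
z ∨ (z → ¬w) = false ∨ true = true
y ↔ z = false ↔ false = true
w ↔ (y ↔ z) = false ↔ true = false
w → (w ↔ (y ↔ z)) = false → false = true
(z ∨ (z → ¬w)) → (w → (w ↔ (y ↔ z))) = true → true = true

true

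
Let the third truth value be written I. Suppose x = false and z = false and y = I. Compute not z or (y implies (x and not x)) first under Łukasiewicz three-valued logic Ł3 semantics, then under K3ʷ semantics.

true; I

In Łukasiewicz three-valued logic Ł3: not z = not false = true
not x = not false = true
x and not x = false and true = false
y implies (x and not x) = I implies false = I  [min(1, 1−½+0)]
not z or (y implies (x and not x)) = true or I = true
In K3ʷ: not z = not false = true
not x = not false = true
x and not x = false and true = false
y implies (x and not x) = I implies false = I
not z or (y implies (x and not x)) = true or I = I
They differ because Łukasiewicz three-valued logic Ł3 and K3ʷ treat I differently under the binary connectives.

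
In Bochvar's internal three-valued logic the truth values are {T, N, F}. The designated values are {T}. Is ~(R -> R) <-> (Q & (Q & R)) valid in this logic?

Countermodel: R=T, Q=T gives F, which is not designated.

No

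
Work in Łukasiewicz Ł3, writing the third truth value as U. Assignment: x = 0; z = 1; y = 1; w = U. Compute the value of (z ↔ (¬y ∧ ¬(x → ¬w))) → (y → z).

¬y = ¬1 = 0
¬w = ¬U = U
x → ¬w = 0 → U = 1  [min(1, 1−0+½)]
¬(x → ¬w) = ¬1 = 0
¬y ∧ ¬(x → ¬w) = 0 ∧ 0 = 0
z ↔ (¬y ∧ ¬(x → ¬w)) = 1 ↔ 0 = 0
y → z = 1 → 1 = 1
(z ↔ (¬y ∧ ¬(x → ¬w))) → (y → z) = 0 → 1 = 1

1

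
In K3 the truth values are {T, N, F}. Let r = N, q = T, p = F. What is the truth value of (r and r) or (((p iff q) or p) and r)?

r and r = N and N = N
p iff q = F iff T = F
(p iff q) or p = F or F = F
((p iff q) or p) and r = F and N = F
(r and r) or (((p iff q) or p) and r) = N or F = N

N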